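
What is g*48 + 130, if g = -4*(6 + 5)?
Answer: -1982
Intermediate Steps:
g = -44 (g = -4*11 = -44)
g*48 + 130 = -44*48 + 130 = -2112 + 130 = -1982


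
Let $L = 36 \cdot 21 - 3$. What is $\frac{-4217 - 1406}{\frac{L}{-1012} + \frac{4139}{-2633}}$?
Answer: $\frac{14983023308}{6171317} \approx 2427.8$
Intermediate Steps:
$L = 753$ ($L = 756 - 3 = 753$)
$\frac{-4217 - 1406}{\frac{L}{-1012} + \frac{4139}{-2633}} = \frac{-4217 - 1406}{\frac{753}{-1012} + \frac{4139}{-2633}} = \frac{-4217 - 1406}{753 \left(- \frac{1}{1012}\right) + 4139 \left(- \frac{1}{2633}\right)} = - \frac{5623}{- \frac{753}{1012} - \frac{4139}{2633}} = - \frac{5623}{- \frac{6171317}{2664596}} = \left(-5623\right) \left(- \frac{2664596}{6171317}\right) = \frac{14983023308}{6171317}$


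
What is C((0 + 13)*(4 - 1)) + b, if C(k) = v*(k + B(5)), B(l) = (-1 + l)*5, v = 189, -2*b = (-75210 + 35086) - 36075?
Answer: 98501/2 ≈ 49251.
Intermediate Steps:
b = 76199/2 (b = -((-75210 + 35086) - 36075)/2 = -(-40124 - 36075)/2 = -½*(-76199) = 76199/2 ≈ 38100.)
B(l) = -5 + 5*l
C(k) = 3780 + 189*k (C(k) = 189*(k + (-5 + 5*5)) = 189*(k + (-5 + 25)) = 189*(k + 20) = 189*(20 + k) = 3780 + 189*k)
C((0 + 13)*(4 - 1)) + b = (3780 + 189*((0 + 13)*(4 - 1))) + 76199/2 = (3780 + 189*(13*3)) + 76199/2 = (3780 + 189*39) + 76199/2 = (3780 + 7371) + 76199/2 = 11151 + 76199/2 = 98501/2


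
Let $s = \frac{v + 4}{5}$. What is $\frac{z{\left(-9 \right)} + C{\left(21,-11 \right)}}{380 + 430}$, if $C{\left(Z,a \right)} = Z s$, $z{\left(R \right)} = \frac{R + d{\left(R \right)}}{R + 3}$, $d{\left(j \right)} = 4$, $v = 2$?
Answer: $\frac{781}{24300} \approx 0.03214$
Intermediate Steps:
$z{\left(R \right)} = \frac{4 + R}{3 + R}$ ($z{\left(R \right)} = \frac{R + 4}{R + 3} = \frac{4 + R}{3 + R}$)
$s = \frac{6}{5}$ ($s = \frac{2 + 4}{5} = 6 \cdot \frac{1}{5} = \frac{6}{5} \approx 1.2$)
$C{\left(Z,a \right)} = \frac{6 Z}{5}$ ($C{\left(Z,a \right)} = Z \frac{6}{5} = \frac{6 Z}{5}$)
$\frac{z{\left(-9 \right)} + C{\left(21,-11 \right)}}{380 + 430} = \frac{\frac{4 - 9}{3 - 9} + \frac{6}{5} \cdot 21}{380 + 430} = \frac{\frac{1}{-6} \left(-5\right) + \frac{126}{5}}{810} = \left(\left(- \frac{1}{6}\right) \left(-5\right) + \frac{126}{5}\right) \frac{1}{810} = \left(\frac{5}{6} + \frac{126}{5}\right) \frac{1}{810} = \frac{781}{30} \cdot \frac{1}{810} = \frac{781}{24300}$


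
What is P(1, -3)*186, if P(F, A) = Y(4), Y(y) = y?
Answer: 744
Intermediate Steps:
P(F, A) = 4
P(1, -3)*186 = 4*186 = 744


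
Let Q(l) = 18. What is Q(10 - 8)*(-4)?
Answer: -72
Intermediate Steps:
Q(10 - 8)*(-4) = 18*(-4) = -72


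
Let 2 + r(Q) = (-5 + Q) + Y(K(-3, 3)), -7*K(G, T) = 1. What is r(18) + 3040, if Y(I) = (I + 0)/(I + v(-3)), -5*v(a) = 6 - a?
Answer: 207473/68 ≈ 3051.1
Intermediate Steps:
K(G, T) = -1/7 (K(G, T) = -1/7*1 = -1/7)
v(a) = -6/5 + a/5 (v(a) = -(6 - a)/5 = -6/5 + a/5)
Y(I) = I/(-9/5 + I) (Y(I) = (I + 0)/(I + (-6/5 + (1/5)*(-3))) = I/(I + (-6/5 - 3/5)) = I/(I - 9/5) = I/(-9/5 + I))
r(Q) = -471/68 + Q (r(Q) = -2 + ((-5 + Q) + 5*(-1/7)/(-9 + 5*(-1/7))) = -2 + ((-5 + Q) + 5*(-1/7)/(-9 - 5/7)) = -2 + ((-5 + Q) + 5*(-1/7)/(-68/7)) = -2 + ((-5 + Q) + 5*(-1/7)*(-7/68)) = -2 + ((-5 + Q) + 5/68) = -2 + (-335/68 + Q) = -471/68 + Q)
r(18) + 3040 = (-471/68 + 18) + 3040 = 753/68 + 3040 = 207473/68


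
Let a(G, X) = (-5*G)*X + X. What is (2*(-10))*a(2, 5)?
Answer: 900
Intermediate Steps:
a(G, X) = X - 5*G*X (a(G, X) = -5*G*X + X = X - 5*G*X)
(2*(-10))*a(2, 5) = (2*(-10))*(5*(1 - 5*2)) = -100*(1 - 10) = -100*(-9) = -20*(-45) = 900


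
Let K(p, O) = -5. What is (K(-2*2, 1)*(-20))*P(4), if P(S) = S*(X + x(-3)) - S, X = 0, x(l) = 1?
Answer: 0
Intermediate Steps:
P(S) = 0 (P(S) = S*(0 + 1) - S = S*1 - S = S - S = 0)
(K(-2*2, 1)*(-20))*P(4) = -5*(-20)*0 = 100*0 = 0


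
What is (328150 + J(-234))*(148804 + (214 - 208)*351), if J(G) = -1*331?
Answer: 49471165290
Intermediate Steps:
J(G) = -331
(328150 + J(-234))*(148804 + (214 - 208)*351) = (328150 - 331)*(148804 + (214 - 208)*351) = 327819*(148804 + 6*351) = 327819*(148804 + 2106) = 327819*150910 = 49471165290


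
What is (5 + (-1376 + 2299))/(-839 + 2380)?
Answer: 928/1541 ≈ 0.60221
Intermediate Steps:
(5 + (-1376 + 2299))/(-839 + 2380) = (5 + 923)/1541 = 928*(1/1541) = 928/1541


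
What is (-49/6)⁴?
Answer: 5764801/1296 ≈ 4448.1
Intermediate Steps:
(-49/6)⁴ = 5764801/1296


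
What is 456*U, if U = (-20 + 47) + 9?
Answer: 16416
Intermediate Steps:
U = 36 (U = 27 + 9 = 36)
456*U = 456*36 = 16416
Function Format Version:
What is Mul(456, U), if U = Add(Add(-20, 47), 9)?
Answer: 16416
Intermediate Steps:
U = 36 (U = Add(27, 9) = 36)
Mul(456, U) = Mul(456, 36) = 16416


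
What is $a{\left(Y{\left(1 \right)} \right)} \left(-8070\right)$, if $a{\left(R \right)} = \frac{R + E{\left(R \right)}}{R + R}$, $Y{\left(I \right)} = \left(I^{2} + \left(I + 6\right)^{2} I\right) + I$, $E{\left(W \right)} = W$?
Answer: $-8070$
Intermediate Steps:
$Y{\left(I \right)} = I + I^{2} + I \left(6 + I\right)^{2}$ ($Y{\left(I \right)} = \left(I^{2} + \left(6 + I\right)^{2} I\right) + I = \left(I^{2} + I \left(6 + I\right)^{2}\right) + I = I + I^{2} + I \left(6 + I\right)^{2}$)
$a{\left(R \right)} = 1$ ($a{\left(R \right)} = \frac{R + R}{R + R} = \frac{2 R}{2 R} = 2 R \frac{1}{2 R} = 1$)
$a{\left(Y{\left(1 \right)} \right)} \left(-8070\right) = 1 \left(-8070\right) = -8070$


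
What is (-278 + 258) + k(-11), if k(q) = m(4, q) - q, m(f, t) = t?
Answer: -20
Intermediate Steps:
k(q) = 0 (k(q) = q - q = 0)
(-278 + 258) + k(-11) = (-278 + 258) + 0 = -20 + 0 = -20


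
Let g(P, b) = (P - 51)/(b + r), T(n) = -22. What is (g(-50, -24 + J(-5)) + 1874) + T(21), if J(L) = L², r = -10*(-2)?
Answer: 38791/21 ≈ 1847.2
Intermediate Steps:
r = 20
g(P, b) = (-51 + P)/(20 + b) (g(P, b) = (P - 51)/(b + 20) = (-51 + P)/(20 + b))
(g(-50, -24 + J(-5)) + 1874) + T(21) = ((-51 - 50)/(20 + (-24 + (-5)²)) + 1874) - 22 = (-101/(20 + (-24 + 25)) + 1874) - 22 = (-101/(20 + 1) + 1874) - 22 = (-101/21 + 1874) - 22 = 39253/21 - 22 = 38791/21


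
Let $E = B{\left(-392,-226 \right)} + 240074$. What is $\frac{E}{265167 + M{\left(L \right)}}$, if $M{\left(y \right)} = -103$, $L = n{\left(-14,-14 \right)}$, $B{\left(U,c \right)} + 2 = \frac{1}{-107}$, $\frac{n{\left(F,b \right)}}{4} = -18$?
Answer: $\frac{25687703}{28361848} \approx 0.90571$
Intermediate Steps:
$n{\left(F,b \right)} = -72$ ($n{\left(F,b \right)} = 4 \left(-18\right) = -72$)
$B{\left(U,c \right)} = - \frac{215}{107}$ ($B{\left(U,c \right)} = -2 + \frac{1}{-107} = -2 - \frac{1}{107} = - \frac{215}{107}$)
$L = -72$
$E = \frac{25687703}{107}$ ($E = - \frac{215}{107} + 240074 = \frac{25687703}{107} \approx 2.4007 \cdot 10^{5}$)
$\frac{E}{265167 + M{\left(L \right)}} = \frac{25687703}{107 \left(265167 - 103\right)} = \frac{25687703}{107 \cdot 265064} = \frac{25687703}{107} \cdot \frac{1}{265064} = \frac{25687703}{28361848}$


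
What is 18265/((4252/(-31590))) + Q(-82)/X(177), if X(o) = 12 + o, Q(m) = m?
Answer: -54525856907/401814 ≈ -1.3570e+5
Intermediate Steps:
18265/((4252/(-31590))) + Q(-82)/X(177) = 18265/((4252/(-31590))) - 82/(12 + 177) = 18265/((4252*(-1/31590))) - 82/189 = 18265/(-2126/15795) - 82*1/189 = 18265*(-15795/2126) - 82/189 = -288495675/2126 - 82/189 = -54525856907/401814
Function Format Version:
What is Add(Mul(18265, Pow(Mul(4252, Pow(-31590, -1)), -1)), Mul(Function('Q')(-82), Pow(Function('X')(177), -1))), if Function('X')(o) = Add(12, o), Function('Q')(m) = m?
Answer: Rational(-54525856907, 401814) ≈ -1.3570e+5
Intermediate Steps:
Add(Mul(18265, Pow(Mul(4252, Pow(-31590, -1)), -1)), Mul(Function('Q')(-82), Pow(Function('X')(177), -1))) = Add(Mul(18265, Pow(Mul(4252, Pow(-31590, -1)), -1)), Mul(-82, Pow(Add(12, 177), -1))) = Add(Mul(18265, Pow(Mul(4252, Rational(-1, 31590)), -1)), Mul(-82, Pow(189, -1))) = Add(Mul(18265, Pow(Rational(-2126, 15795), -1)), Mul(-82, Rational(1, 189))) = Add(Mul(18265, Rational(-15795, 2126)), Rational(-82, 189)) = Add(Rational(-288495675, 2126), Rational(-82, 189)) = Rational(-54525856907, 401814)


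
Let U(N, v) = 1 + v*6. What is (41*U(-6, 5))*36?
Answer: 45756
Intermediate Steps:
U(N, v) = 1 + 6*v
(41*U(-6, 5))*36 = (41*(1 + 6*5))*36 = (41*(1 + 30))*36 = (41*31)*36 = 1271*36 = 45756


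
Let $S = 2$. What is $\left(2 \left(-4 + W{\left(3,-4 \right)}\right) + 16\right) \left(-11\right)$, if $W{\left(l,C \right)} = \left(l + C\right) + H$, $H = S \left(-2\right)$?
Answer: $22$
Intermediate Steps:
$H = -4$ ($H = 2 \left(-2\right) = -4$)
$W{\left(l,C \right)} = -4 + C + l$ ($W{\left(l,C \right)} = \left(l + C\right) - 4 = \left(C + l\right) - 4 = -4 + C + l$)
$\left(2 \left(-4 + W{\left(3,-4 \right)}\right) + 16\right) \left(-11\right) = \left(2 \left(-4 - 5\right) + 16\right) \left(-11\right) = \left(2 \left(-9\right) + 16\right) \left(-11\right) = \left(-18 + 16\right) \left(-11\right) = \left(-2\right) \left(-11\right) = 22$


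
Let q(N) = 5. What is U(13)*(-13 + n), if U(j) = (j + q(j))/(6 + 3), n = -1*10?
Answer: -46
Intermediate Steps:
n = -10
U(j) = 5/9 + j/9 (U(j) = (j + 5)/(6 + 3) = (5 + j)/9 = (5 + j)*(⅑) = 5/9 + j/9)
U(13)*(-13 + n) = (5/9 + (⅑)*13)*(-13 - 10) = (5/9 + 13/9)*(-23) = 2*(-23) = -46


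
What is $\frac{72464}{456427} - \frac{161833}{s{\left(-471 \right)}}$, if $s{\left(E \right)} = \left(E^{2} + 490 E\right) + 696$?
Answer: $\frac{10637570869}{538127433} \approx 19.768$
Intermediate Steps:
$s{\left(E \right)} = 696 + E^{2} + 490 E$
$\frac{72464}{456427} - \frac{161833}{s{\left(-471 \right)}} = \frac{72464}{456427} - \frac{161833}{696 + \left(-471\right)^{2} + 490 \left(-471\right)} = 72464 \cdot \frac{1}{456427} - \frac{161833}{696 + 221841 - 230790} = \frac{72464}{456427} - \frac{161833}{-8253} = \frac{72464}{456427} - - \frac{23119}{1179} = \frac{72464}{456427} + \frac{23119}{1179} = \frac{10637570869}{538127433}$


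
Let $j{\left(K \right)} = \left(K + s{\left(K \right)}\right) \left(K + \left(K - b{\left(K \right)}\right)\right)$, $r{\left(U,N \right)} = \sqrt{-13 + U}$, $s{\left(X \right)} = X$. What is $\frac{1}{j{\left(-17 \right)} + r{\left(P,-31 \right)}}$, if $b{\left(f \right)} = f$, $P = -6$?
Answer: $\frac{578}{334103} - \frac{i \sqrt{19}}{334103} \approx 0.00173 - 1.3047 \cdot 10^{-5} i$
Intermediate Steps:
$j{\left(K \right)} = 2 K^{2}$ ($j{\left(K \right)} = \left(K + K\right) \left(K + \left(K - K\right)\right) = 2 K \left(K + 0\right) = 2 K K = 2 K^{2}$)
$\frac{1}{j{\left(-17 \right)} + r{\left(P,-31 \right)}} = \frac{1}{2 \left(-17\right)^{2} + \sqrt{-13 - 6}} = \frac{1}{2 \cdot 289 + \sqrt{-19}} = \frac{1}{578 + i \sqrt{19}}$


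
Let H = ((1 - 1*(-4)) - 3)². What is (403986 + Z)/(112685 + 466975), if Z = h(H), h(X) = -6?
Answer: 6733/9661 ≈ 0.69693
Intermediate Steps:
H = 4 (H = ((1 + 4) - 3)² = (5 - 3)² = 2² = 4)
Z = -6
(403986 + Z)/(112685 + 466975) = (403986 - 6)/(112685 + 466975) = 403980/579660 = 403980*(1/579660) = 6733/9661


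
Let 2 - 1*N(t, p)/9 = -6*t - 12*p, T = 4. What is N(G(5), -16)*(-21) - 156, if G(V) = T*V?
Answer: 13074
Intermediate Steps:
G(V) = 4*V
N(t, p) = 18 + 54*t + 108*p (N(t, p) = 18 - 9*(-6*t - 12*p) = 18 - 9*(-12*p - 6*t) = 18 + (54*t + 108*p) = 18 + 54*t + 108*p)
N(G(5), -16)*(-21) - 156 = (18 + 54*(4*5) + 108*(-16))*(-21) - 156 = (18 + 54*20 - 1728)*(-21) - 156 = (18 + 1080 - 1728)*(-21) - 156 = -630*(-21) - 156 = 13230 - 156 = 13074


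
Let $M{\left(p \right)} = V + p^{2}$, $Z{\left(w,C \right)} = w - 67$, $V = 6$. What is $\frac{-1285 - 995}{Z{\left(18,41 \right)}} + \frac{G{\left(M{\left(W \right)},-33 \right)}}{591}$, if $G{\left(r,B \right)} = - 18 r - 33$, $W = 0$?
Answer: $\frac{446857}{9653} \approx 46.292$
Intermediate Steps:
$Z{\left(w,C \right)} = -67 + w$
$M{\left(p \right)} = 6 + p^{2}$
$G{\left(r,B \right)} = -33 - 18 r$
$\frac{-1285 - 995}{Z{\left(18,41 \right)}} + \frac{G{\left(M{\left(W \right)},-33 \right)}}{591} = \frac{-1285 - 995}{-67 + 18} + \frac{-33 - 18 \left(6 + 0^{2}\right)}{591} = \frac{-1285 - 995}{-49} + \left(-33 - 18 \left(6 + 0\right)\right) \frac{1}{591} = \left(-2280\right) \left(- \frac{1}{49}\right) + \left(-33 - 108\right) \frac{1}{591} = \frac{2280}{49} + \left(-33 - 108\right) \frac{1}{591} = \frac{2280}{49} - \frac{47}{197} = \frac{446857}{9653}$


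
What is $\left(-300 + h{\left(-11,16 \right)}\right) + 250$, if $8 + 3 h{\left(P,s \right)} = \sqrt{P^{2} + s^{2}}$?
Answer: $- \frac{158}{3} + \frac{\sqrt{377}}{3} \approx -46.195$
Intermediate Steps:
$h{\left(P,s \right)} = - \frac{8}{3} + \frac{\sqrt{P^{2} + s^{2}}}{3}$
$\left(-300 + h{\left(-11,16 \right)}\right) + 250 = \left(-300 - \left(\frac{8}{3} - \frac{\sqrt{\left(-11\right)^{2} + 16^{2}}}{3}\right)\right) + 250 = \left(-300 - \left(\frac{8}{3} - \frac{\sqrt{121 + 256}}{3}\right)\right) + 250 = \left(-300 - \left(\frac{8}{3} - \frac{\sqrt{377}}{3}\right)\right) + 250 = \left(- \frac{908}{3} + \frac{\sqrt{377}}{3}\right) + 250 = - \frac{158}{3} + \frac{\sqrt{377}}{3}$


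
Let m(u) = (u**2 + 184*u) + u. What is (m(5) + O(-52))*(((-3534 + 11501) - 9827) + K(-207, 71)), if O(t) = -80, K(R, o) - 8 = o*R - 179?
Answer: -14553360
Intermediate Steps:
K(R, o) = -171 + R*o (K(R, o) = 8 + (o*R - 179) = 8 + (R*o - 179) = 8 + (-179 + R*o) = -171 + R*o)
m(u) = u**2 + 185*u
(m(5) + O(-52))*(((-3534 + 11501) - 9827) + K(-207, 71)) = (5*(185 + 5) - 80)*(((-3534 + 11501) - 9827) + (-171 - 207*71)) = (5*190 - 80)*((7967 - 9827) + (-171 - 14697)) = (950 - 80)*(-1860 - 14868) = 870*(-16728) = -14553360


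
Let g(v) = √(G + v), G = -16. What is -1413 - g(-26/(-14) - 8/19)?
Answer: -1413 - I*√257621/133 ≈ -1413.0 - 3.8163*I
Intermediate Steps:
g(v) = √(-16 + v)
-1413 - g(-26/(-14) - 8/19) = -1413 - √(-16 + (-26/(-14) - 8/19)) = -1413 - √(-16 + (-26*(-1/14) - 8*1/19)) = -1413 - √(-16 + (13/7 - 8/19)) = -1413 - √(-16 + 191/133) = -1413 - √(-1937/133) = -1413 - I*√257621/133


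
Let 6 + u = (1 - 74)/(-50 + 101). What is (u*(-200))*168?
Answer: 4244800/17 ≈ 2.4969e+5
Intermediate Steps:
u = -379/51 (u = -6 + (1 - 74)/(-50 + 101) = -6 - 73/51 = -379/51 ≈ -7.4314)
(u*(-200))*168 = -379/51*(-200)*168 = (75800/51)*168 = 4244800/17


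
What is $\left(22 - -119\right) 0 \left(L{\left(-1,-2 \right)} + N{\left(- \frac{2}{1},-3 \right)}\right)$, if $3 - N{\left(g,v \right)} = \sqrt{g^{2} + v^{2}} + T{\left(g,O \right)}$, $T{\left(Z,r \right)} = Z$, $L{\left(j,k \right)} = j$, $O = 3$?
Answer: $0$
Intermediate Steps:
$N{\left(g,v \right)} = 3 - g - \sqrt{g^{2} + v^{2}}$ ($N{\left(g,v \right)} = 3 - \left(\sqrt{g^{2} + v^{2}} + g\right) = 3 - \left(g + \sqrt{g^{2} + v^{2}}\right) = 3 - g - \sqrt{g^{2} + v^{2}}$)
$\left(22 - -119\right) 0 \left(L{\left(-1,-2 \right)} + N{\left(- \frac{2}{1},-3 \right)}\right) = \left(22 - -119\right) 0 \left(-1 - \left(-3 - 2 + \sqrt{\left(- \frac{2}{1}\right)^{2} + \left(-3\right)^{2}}\right)\right) = \left(22 + 119\right) 0 \left(-1 - \left(-3 - 2 + \sqrt{\left(\left(-2\right) 1\right)^{2} + 9}\right)\right) = 141 \cdot 0 \left(-1 - \left(-5 + \sqrt{\left(-2\right)^{2} + 9}\right)\right) = 141 \cdot 0 \left(-1 + \left(3 + 2 - \sqrt{4 + 9}\right)\right) = 141 \cdot 0 \left(-1 + \left(3 + 2 - \sqrt{13}\right)\right) = 141 \cdot 0 \left(-1 + \left(5 - \sqrt{13}\right)\right) = 141 \cdot 0 \left(4 - \sqrt{13}\right) = 141 \cdot 0 = 0$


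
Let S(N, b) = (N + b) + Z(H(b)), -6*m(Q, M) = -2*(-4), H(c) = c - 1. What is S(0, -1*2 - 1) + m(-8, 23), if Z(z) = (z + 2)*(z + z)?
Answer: 35/3 ≈ 11.667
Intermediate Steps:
H(c) = -1 + c
m(Q, M) = -4/3 (m(Q, M) = -(-1)*(-4)/3 = -⅙*8 = -4/3)
Z(z) = 2*z*(2 + z) (Z(z) = (2 + z)*(2*z) = 2*z*(2 + z))
S(N, b) = N + b + 2*(1 + b)*(-1 + b) (S(N, b) = (N + b) + 2*(-1 + b)*(2 + (-1 + b)) = (N + b) + 2*(-1 + b)*(1 + b) = (N + b) + 2*(1 + b)*(-1 + b) = N + b + 2*(1 + b)*(-1 + b))
S(0, -1*2 - 1) + m(-8, 23) = (-2 + 0 + (-1*2 - 1) + 2*(-1*2 - 1)²) - 4/3 = (-2 + 0 + (-2 - 1) + 2*(-2 - 1)²) - 4/3 = (-2 + 0 - 3 + 2*(-3)²) - 4/3 = (-2 + 0 - 3 + 2*9) - 4/3 = (-2 + 0 - 3 + 18) - 4/3 = 13 - 4/3 = 35/3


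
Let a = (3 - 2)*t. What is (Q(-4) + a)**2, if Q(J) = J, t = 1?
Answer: 9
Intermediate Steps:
a = 1 (a = (3 - 2)*1 = 1*1 = 1)
(Q(-4) + a)**2 = (-4 + 1)**2 = (-3)**2 = 9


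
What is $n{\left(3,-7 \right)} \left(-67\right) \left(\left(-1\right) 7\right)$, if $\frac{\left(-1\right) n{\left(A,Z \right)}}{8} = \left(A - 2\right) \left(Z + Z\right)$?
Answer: $52528$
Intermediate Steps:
$n{\left(A,Z \right)} = - 16 Z \left(-2 + A\right)$ ($n{\left(A,Z \right)} = - 8 \left(A - 2\right) \left(Z + Z\right) = - 8 \left(A - 2\right) 2 Z = - 8 \left(-2 + A\right) 2 Z = - 8 \cdot 2 Z \left(-2 + A\right) = - 16 Z \left(-2 + A\right)$)
$n{\left(3,-7 \right)} \left(-67\right) \left(\left(-1\right) 7\right) = 16 \left(-7\right) \left(2 - 3\right) \left(-67\right) \left(\left(-1\right) 7\right) = 16 \left(-7\right) \left(2 - 3\right) \left(-67\right) \left(-7\right) = 16 \left(-7\right) \left(-1\right) \left(-67\right) \left(-7\right) = 112 \left(-67\right) \left(-7\right) = \left(-7504\right) \left(-7\right) = 52528$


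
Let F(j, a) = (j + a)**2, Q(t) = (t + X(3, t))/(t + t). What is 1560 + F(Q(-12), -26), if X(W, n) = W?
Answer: 141865/64 ≈ 2216.6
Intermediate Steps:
Q(t) = (3 + t)/(2*t) (Q(t) = (t + 3)/(t + t) = (3 + t)/((2*t)) = (3 + t)*(1/(2*t)) = (3 + t)/(2*t))
F(j, a) = (a + j)**2
1560 + F(Q(-12), -26) = 1560 + (-26 + (1/2)*(3 - 12)/(-12))**2 = 1560 + (-26 + (1/2)*(-1/12)*(-9))**2 = 1560 + (-26 + 3/8)**2 = 1560 + (-205/8)**2 = 1560 + 42025/64 = 141865/64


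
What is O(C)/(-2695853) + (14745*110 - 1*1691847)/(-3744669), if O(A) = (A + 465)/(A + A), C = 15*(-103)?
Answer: 6469455005813/346597649079557 ≈ 0.018666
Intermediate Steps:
C = -1545
O(A) = (465 + A)/(2*A) (O(A) = (465 + A)/((2*A)) = (465 + A)*(1/(2*A)) = (465 + A)/(2*A))
O(C)/(-2695853) + (14745*110 - 1*1691847)/(-3744669) = ((1/2)*(465 - 1545)/(-1545))/(-2695853) + (14745*110 - 1*1691847)/(-3744669) = ((1/2)*(-1/1545)*(-1080))*(-1/2695853) + (1621950 - 1691847)*(-1/3744669) = (36/103)*(-1/2695853) - 69897*(-1/3744669) = -36/277672859 + 23299/1248223 = 6469455005813/346597649079557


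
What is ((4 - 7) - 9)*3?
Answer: -36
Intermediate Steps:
((4 - 7) - 9)*3 = (-3 - 9)*3 = -12*3 = -36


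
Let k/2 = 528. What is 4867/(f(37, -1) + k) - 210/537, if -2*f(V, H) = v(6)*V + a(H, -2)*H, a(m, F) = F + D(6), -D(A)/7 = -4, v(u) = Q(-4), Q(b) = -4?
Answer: 791183/204597 ≈ 3.8670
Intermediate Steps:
k = 1056 (k = 2*528 = 1056)
v(u) = -4
D(A) = 28 (D(A) = -7*(-4) = 28)
a(m, F) = 28 + F (a(m, F) = F + 28 = 28 + F)
f(V, H) = -13*H + 2*V (f(V, H) = -(-4*V + (28 - 2)*H)/2 = -(-4*V + 26*H)/2 = -13*H + 2*V)
4867/(f(37, -1) + k) - 210/537 = 4867/((-13*(-1) + 2*37) + 1056) - 210/537 = 4867/((13 + 74) + 1056) - 210*1/537 = 4867/(87 + 1056) - 70/179 = 4867/1143 - 70/179 = 791183/204597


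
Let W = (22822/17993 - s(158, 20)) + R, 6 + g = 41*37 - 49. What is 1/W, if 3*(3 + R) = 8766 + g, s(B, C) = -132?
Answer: 53979/191064161 ≈ 0.00028252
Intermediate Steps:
g = 1462 (g = -6 + (41*37 - 49) = -6 + (1517 - 49) = -6 + 1468 = 1462)
R = 10219/3 (R = -3 + (8766 + 1462)/3 = -3 + (⅓)*10228 = -3 + 10228/3 = 10219/3 ≈ 3406.3)
W = 191064161/53979 (W = (22822/17993 - 1*(-132)) + 10219/3 = (22822*(1/17993) + 132) + 10219/3 = (22822/17993 + 132) + 10219/3 = 2397898/17993 + 10219/3 = 191064161/53979 ≈ 3539.6)
1/W = 1/(191064161/53979) = 53979/191064161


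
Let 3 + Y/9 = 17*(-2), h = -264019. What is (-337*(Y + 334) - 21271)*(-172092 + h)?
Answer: 9423486488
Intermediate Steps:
Y = -333 (Y = -27 + 9*(17*(-2)) = -27 + 9*(-34) = -27 - 306 = -333)
(-337*(Y + 334) - 21271)*(-172092 + h) = (-337*(-333 + 334) - 21271)*(-172092 - 264019) = (-337*1 - 21271)*(-436111) = (-337 - 21271)*(-436111) = -21608*(-436111) = 9423486488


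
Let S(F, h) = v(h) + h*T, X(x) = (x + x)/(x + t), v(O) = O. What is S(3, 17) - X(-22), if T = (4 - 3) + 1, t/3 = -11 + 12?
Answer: 925/19 ≈ 48.684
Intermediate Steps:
t = 3 (t = 3*(-11 + 12) = 3*1 = 3)
X(x) = 2*x/(3 + x) (X(x) = (x + x)/(x + 3) = (2*x)/(3 + x) = 2*x/(3 + x))
T = 2 (T = 1 + 1 = 2)
S(F, h) = 3*h (S(F, h) = h + h*2 = h + 2*h = 3*h)
S(3, 17) - X(-22) = 3*17 - 2*(-22)/(3 - 22) = 51 - 2*(-22)/(-19) = 51 - 2*(-22)*(-1)/19 = 51 - 1*44/19 = 51 - 44/19 = 925/19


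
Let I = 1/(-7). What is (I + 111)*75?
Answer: 58200/7 ≈ 8314.3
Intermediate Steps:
I = -⅐ ≈ -0.14286
(I + 111)*75 = (-⅐ + 111)*75 = (776/7)*75 = 58200/7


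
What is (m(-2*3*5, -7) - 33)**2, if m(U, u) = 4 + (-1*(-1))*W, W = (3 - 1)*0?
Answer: 841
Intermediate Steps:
W = 0 (W = 2*0 = 0)
m(U, u) = 4 (m(U, u) = 4 - 1*(-1)*0 = 4 + 1*0 = 4 + 0 = 4)
(m(-2*3*5, -7) - 33)**2 = (4 - 33)**2 = (-29)**2 = 841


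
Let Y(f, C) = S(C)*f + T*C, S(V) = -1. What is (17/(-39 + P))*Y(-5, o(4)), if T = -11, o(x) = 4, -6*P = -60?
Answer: 663/29 ≈ 22.862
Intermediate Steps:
P = 10 (P = -⅙*(-60) = 10)
Y(f, C) = -f - 11*C
(17/(-39 + P))*Y(-5, o(4)) = (17/(-39 + 10))*(-1*(-5) - 11*4) = (17/(-29))*(5 - 44) = -1/29*17*(-39) = -17/29*(-39) = 663/29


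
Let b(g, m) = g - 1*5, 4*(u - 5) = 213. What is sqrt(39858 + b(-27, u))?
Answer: sqrt(39826) ≈ 199.56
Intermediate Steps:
u = 233/4 (u = 5 + (1/4)*213 = 5 + 213/4 = 233/4 ≈ 58.250)
b(g, m) = -5 + g (b(g, m) = g - 5 = -5 + g)
sqrt(39858 + b(-27, u)) = sqrt(39858 + (-5 - 27)) = sqrt(39858 - 32) = sqrt(39826)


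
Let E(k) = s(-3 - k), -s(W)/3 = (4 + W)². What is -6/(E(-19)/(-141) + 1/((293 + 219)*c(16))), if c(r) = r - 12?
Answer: -577536/819247 ≈ -0.70496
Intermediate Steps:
c(r) = -12 + r
s(W) = -3*(4 + W)²
E(k) = -3*(1 - k)² (E(k) = -3*(4 + (-3 - k))² = -3*(1 - k)²)
-6/(E(-19)/(-141) + 1/((293 + 219)*c(16))) = -6/(-3*(-1 - 19)²/(-141) + 1/((293 + 219)*(-12 + 16))) = -6/(-3*(-20)²*(-1/141) + 1/(512*4)) = -6/(-3*400*(-1/141) + (1/512)*(¼)) = -6/(-1200*(-1/141) + 1/2048) = -6/(400/47 + 1/2048) = -6/819247/96256 = -6*96256/819247 = -577536/819247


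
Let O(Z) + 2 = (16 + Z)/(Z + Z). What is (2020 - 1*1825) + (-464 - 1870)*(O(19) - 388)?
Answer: 17257800/19 ≈ 9.0831e+5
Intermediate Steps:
O(Z) = -2 + (16 + Z)/(2*Z) (O(Z) = -2 + (16 + Z)/(Z + Z) = -2 + (16 + Z)/((2*Z)) = -2 + (16 + Z)*(1/(2*Z)) = -2 + (16 + Z)/(2*Z))
(2020 - 1*1825) + (-464 - 1870)*(O(19) - 388) = (2020 - 1*1825) + (-464 - 1870)*((-3/2 + 8/19) - 388) = (2020 - 1825) - 2334*((-3/2 + 8*(1/19)) - 388) = 195 - 2334*((-3/2 + 8/19) - 388) = 195 - 2334*(-41/38 - 388) = 195 - 2334*(-14785/38) = 195 + 17254095/19 = 17257800/19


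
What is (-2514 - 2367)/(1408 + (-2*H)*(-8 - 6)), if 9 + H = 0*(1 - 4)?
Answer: -4881/1156 ≈ -4.2223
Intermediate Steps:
H = -9 (H = -9 + 0*(1 - 4) = -9 + 0*(-3) = -9 + 0 = -9)
(-2514 - 2367)/(1408 + (-2*H)*(-8 - 6)) = (-2514 - 2367)/(1408 + (-2*(-9))*(-8 - 6)) = -4881/(1408 + 18*(-14)) = -4881/(1408 - 252) = -4881/1156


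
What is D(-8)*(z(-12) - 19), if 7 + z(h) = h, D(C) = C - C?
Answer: 0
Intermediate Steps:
D(C) = 0
z(h) = -7 + h
D(-8)*(z(-12) - 19) = 0*((-7 - 12) - 19) = 0*(-19 - 19) = 0*(-38) = 0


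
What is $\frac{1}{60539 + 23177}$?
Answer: $\frac{1}{83716} \approx 1.1945 \cdot 10^{-5}$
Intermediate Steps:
$\frac{1}{60539 + 23177} = \frac{1}{83716}$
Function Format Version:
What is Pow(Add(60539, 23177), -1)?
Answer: Rational(1, 83716) ≈ 1.1945e-5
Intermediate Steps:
Pow(Add(60539, 23177), -1) = Pow(83716, -1) = Rational(1, 83716)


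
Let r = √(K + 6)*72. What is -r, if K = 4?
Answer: -72*√10 ≈ -227.68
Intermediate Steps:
r = 72*√10 (r = √(4 + 6)*72 = √10*72 = 72*√10 ≈ 227.68)
-r = -72*√10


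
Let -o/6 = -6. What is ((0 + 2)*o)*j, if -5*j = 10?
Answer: -144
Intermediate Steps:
o = 36 (o = -6*(-6) = 36)
j = -2 (j = -⅕*10 = -2)
((0 + 2)*o)*j = ((0 + 2)*36)*(-2) = (2*36)*(-2) = 72*(-2) = -144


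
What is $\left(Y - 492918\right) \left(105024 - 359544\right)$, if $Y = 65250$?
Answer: $108850059360$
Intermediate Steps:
$\left(Y - 492918\right) \left(105024 - 359544\right) = \left(65250 - 492918\right) \left(105024 - 359544\right) = \left(-427668\right) \left(-254520\right) = 108850059360$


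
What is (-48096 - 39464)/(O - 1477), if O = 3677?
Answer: -199/5 ≈ -39.800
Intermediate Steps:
(-48096 - 39464)/(O - 1477) = (-48096 - 39464)/(3677 - 1477) = -87560/2200 = -87560*1/2200 = -199/5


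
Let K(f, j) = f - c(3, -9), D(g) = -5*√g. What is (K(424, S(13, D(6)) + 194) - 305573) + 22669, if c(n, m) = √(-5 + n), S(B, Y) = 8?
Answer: -282480 - I*√2 ≈ -2.8248e+5 - 1.4142*I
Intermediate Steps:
K(f, j) = f - I*√2 (K(f, j) = f - √(-5 + 3) = f - √(-2) = f - I*√2)
(K(424, S(13, D(6)) + 194) - 305573) + 22669 = ((424 - I*√2) - 305573) + 22669 = (-305149 - I*√2) + 22669 = -282480 - I*√2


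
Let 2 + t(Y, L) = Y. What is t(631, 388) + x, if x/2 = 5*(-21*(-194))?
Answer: 41369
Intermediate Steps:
t(Y, L) = -2 + Y
x = 40740 (x = 2*(5*(-21*(-194))) = 2*(5*4074) = 2*20370 = 40740)
t(631, 388) + x = (-2 + 631) + 40740 = 629 + 40740 = 41369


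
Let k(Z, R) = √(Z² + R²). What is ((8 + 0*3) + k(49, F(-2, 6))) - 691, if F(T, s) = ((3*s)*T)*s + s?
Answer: -683 + 7*√949 ≈ -467.36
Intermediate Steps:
F(T, s) = s + 3*T*s² (F(T, s) = (3*T*s)*s + s = 3*T*s² + s = s + 3*T*s²)
k(Z, R) = √(R² + Z²)
((8 + 0*3) + k(49, F(-2, 6))) - 691 = ((8 + 0*3) + √((6*(1 + 3*(-2)*6))² + 49²)) - 691 = ((8 + 0) + √((6*(1 - 36))² + 2401)) - 691 = (8 + √((6*(-35))² + 2401)) - 691 = (8 + √((-210)² + 2401)) - 691 = (8 + √(44100 + 2401)) - 691 = (8 + √46501) - 691 = (8 + 7*√949) - 691 = -683 + 7*√949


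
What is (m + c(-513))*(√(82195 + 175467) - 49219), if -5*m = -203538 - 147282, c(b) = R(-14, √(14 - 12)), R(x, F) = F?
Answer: -(49219 - √257662)*(70164 + √2) ≈ -3.4179e+9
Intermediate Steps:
c(b) = √2 (c(b) = √(14 - 12) = √2)
m = 70164 (m = -(-203538 - 147282)/5 = -⅕*(-350820) = 70164)
(m + c(-513))*(√(82195 + 175467) - 49219) = (70164 + √2)*(√(82195 + 175467) - 49219) = (70164 + √2)*(√257662 - 49219) = (70164 + √2)*(-49219 + √257662) = (-49219 + √257662)*(70164 + √2)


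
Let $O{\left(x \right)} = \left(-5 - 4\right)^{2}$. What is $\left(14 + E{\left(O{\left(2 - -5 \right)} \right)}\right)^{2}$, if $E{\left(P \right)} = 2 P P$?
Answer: $172554496$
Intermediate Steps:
$O{\left(x \right)} = 81$ ($O{\left(x \right)} = \left(-9\right)^{2} = 81$)
$E{\left(P \right)} = 2 P^{2}$
$\left(14 + E{\left(O{\left(2 - -5 \right)} \right)}\right)^{2} = \left(14 + 2 \cdot 81^{2}\right)^{2} = \left(14 + 2 \cdot 6561\right)^{2} = \left(14 + 13122\right)^{2} = 13136^{2} = 172554496$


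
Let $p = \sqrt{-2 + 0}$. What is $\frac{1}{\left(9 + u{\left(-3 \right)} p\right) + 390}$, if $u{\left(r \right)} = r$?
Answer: $\frac{133}{53073} + \frac{i \sqrt{2}}{53073} \approx 0.002506 + 2.6647 \cdot 10^{-5} i$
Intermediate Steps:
$p = i \sqrt{2}$ ($p = \sqrt{-2} = i \sqrt{2} \approx 1.4142 i$)
$\frac{1}{\left(9 + u{\left(-3 \right)} p\right) + 390} = \frac{1}{\left(9 - 3 i \sqrt{2}\right) + 390} = \frac{1}{399 - 3 i \sqrt{2}}$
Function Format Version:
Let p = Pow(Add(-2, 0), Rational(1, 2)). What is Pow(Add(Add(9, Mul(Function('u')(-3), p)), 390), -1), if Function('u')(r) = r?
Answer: Add(Rational(133, 53073), Mul(Rational(1, 53073), I, Pow(2, Rational(1, 2)))) ≈ Add(0.0025060, Mul(2.6647e-5, I))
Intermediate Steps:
p = Mul(I, Pow(2, Rational(1, 2))) (p = Pow(-2, Rational(1, 2)) = Mul(I, Pow(2, Rational(1, 2))) ≈ Mul(1.4142, I))
Pow(Add(Add(9, Mul(Function('u')(-3), p)), 390), -1) = Pow(Add(Add(9, Mul(-3, Mul(I, Pow(2, Rational(1, 2))))), 390), -1) = Pow(Add(Add(9, Mul(-3, I, Pow(2, Rational(1, 2)))), 390), -1) = Pow(Add(399, Mul(-3, I, Pow(2, Rational(1, 2)))), -1)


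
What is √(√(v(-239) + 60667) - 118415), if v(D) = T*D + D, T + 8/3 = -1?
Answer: √(-1065735 + 3*√551739)/3 ≈ 343.75*I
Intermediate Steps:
T = -11/3 (T = -8/3 - 1 = -11/3 ≈ -3.6667)
v(D) = -8*D/3 (v(D) = -11*D/3 + D = -8*D/3)
√(√(v(-239) + 60667) - 118415) = √(√(-8/3*(-239) + 60667) - 118415) = √(√(1912/3 + 60667) - 118415) = √(√(183913/3) - 118415) = √(√551739/3 - 118415) = √(-118415 + √551739/3)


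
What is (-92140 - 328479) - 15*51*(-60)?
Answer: -374719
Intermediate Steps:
(-92140 - 328479) - 15*51*(-60) = -420619 - 765*(-60) = -420619 + 45900 = -374719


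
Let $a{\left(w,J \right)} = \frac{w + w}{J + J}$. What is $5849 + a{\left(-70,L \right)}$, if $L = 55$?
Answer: $\frac{64325}{11} \approx 5847.7$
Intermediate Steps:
$a{\left(w,J \right)} = \frac{w}{J}$ ($a{\left(w,J \right)} = \frac{2 w}{2 J} = 2 w \frac{1}{2 J} = \frac{w}{J}$)
$5849 + a{\left(-70,L \right)} = 5849 - \frac{70}{55} = 5849 - \frac{14}{11} = \frac{64325}{11}$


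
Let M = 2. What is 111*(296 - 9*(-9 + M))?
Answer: 39849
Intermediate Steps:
111*(296 - 9*(-9 + M)) = 111*(296 - 9*(-9 + 2)) = 111*(296 - 9*(-7)) = 111*(296 + 63) = 111*359 = 39849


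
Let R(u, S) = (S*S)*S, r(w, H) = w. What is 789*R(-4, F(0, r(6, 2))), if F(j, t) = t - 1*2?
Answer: 50496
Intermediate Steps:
F(j, t) = -2 + t (F(j, t) = t - 2 = -2 + t)
R(u, S) = S³ (R(u, S) = S²*S = S³)
789*R(-4, F(0, r(6, 2))) = 789*(-2 + 6)³ = 789*4³ = 789*64 = 50496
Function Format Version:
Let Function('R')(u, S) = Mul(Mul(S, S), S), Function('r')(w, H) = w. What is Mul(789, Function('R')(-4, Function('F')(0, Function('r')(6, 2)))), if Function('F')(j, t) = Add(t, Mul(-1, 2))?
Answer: 50496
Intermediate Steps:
Function('F')(j, t) = Add(-2, t) (Function('F')(j, t) = Add(t, -2) = Add(-2, t))
Function('R')(u, S) = Pow(S, 3) (Function('R')(u, S) = Mul(Pow(S, 2), S) = Pow(S, 3))
Mul(789, Function('R')(-4, Function('F')(0, Function('r')(6, 2)))) = Mul(789, Pow(Add(-2, 6), 3)) = Mul(789, Pow(4, 3)) = Mul(789, 64) = 50496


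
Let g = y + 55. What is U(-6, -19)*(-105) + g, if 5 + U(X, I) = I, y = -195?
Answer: 2380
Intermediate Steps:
U(X, I) = -5 + I
g = -140 (g = -195 + 55 = -140)
U(-6, -19)*(-105) + g = (-5 - 19)*(-105) - 140 = -24*(-105) - 140 = 2520 - 140 = 2380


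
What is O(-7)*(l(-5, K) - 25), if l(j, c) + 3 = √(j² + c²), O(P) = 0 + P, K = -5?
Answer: 196 - 35*√2 ≈ 146.50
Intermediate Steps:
O(P) = P
l(j, c) = -3 + √(c² + j²) (l(j, c) = -3 + √(j² + c²) = -3 + √(c² + j²))
O(-7)*(l(-5, K) - 25) = -7*((-3 + √((-5)² + (-5)²)) - 25) = -7*((-3 + √(25 + 25)) - 25) = -7*((-3 + √50) - 25) = -7*((-3 + 5*√2) - 25) = -7*(-28 + 5*√2) = 196 - 35*√2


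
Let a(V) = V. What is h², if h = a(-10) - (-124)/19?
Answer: 4356/361 ≈ 12.066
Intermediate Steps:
h = -66/19 (h = -10 - (-124)/19 = -10 - 1*(-124/19) = -10 + 124/19 = -66/19 ≈ -3.4737)
h² = (-66/19)² = 4356/361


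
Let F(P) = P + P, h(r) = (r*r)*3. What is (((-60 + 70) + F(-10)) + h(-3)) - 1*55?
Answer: -38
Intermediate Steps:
h(r) = 3*r**2 (h(r) = r**2*3 = 3*r**2)
F(P) = 2*P
(((-60 + 70) + F(-10)) + h(-3)) - 1*55 = (((-60 + 70) + 2*(-10)) + 3*(-3)**2) - 1*55 = ((10 - 20) + 3*9) - 55 = (-10 + 27) - 55 = 17 - 55 = -38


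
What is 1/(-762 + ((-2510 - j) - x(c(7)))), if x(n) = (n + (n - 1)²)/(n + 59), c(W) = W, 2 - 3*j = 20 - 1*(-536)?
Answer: -66/203807 ≈ -0.00032384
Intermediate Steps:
j = -554/3 (j = ⅔ - (20 - 1*(-536))/3 = ⅔ - (20 + 536)/3 = ⅔ - ⅓*556 = ⅔ - 556/3 = -554/3 ≈ -184.67)
x(n) = (n + (-1 + n)²)/(59 + n)
1/(-762 + ((-2510 - j) - x(c(7)))) = 1/(-762 + ((-2510 - 1*(-554/3)) - (7 + (-1 + 7)²)/(59 + 7))) = 1/(-762 + ((-2510 + 554/3) - (7 + 6²)/66)) = 1/(-762 + (-6976/3 - (7 + 36)/66)) = 1/(-762 + (-6976/3 - 43/66)) = 1/(-762 - 153515/66) = 1/(-203807/66) = -66/203807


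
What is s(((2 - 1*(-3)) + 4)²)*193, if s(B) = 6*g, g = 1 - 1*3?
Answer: -2316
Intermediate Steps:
g = -2 (g = 1 - 3 = -2)
s(B) = -12 (s(B) = 6*(-2) = -12)
s(((2 - 1*(-3)) + 4)²)*193 = -12*193 = -2316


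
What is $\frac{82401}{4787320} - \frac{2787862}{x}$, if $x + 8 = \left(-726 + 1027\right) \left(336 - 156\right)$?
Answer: $- \frac{115016583473}{2235678440} \approx -51.446$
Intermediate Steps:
$x = 54172$ ($x = -8 + \left(-726 + 1027\right) \left(336 - 156\right) = -8 + 301 \left(336 - 156\right) = -8 + 301 \cdot 180 = -8 + 54180 = 54172$)
$\frac{82401}{4787320} - \frac{2787862}{x} = \frac{82401}{4787320} - \frac{2787862}{54172} = 82401 \cdot \frac{1}{4787320} - \frac{1393931}{27086} = \frac{82401}{4787320} - \frac{1393931}{27086} = - \frac{115016583473}{2235678440}$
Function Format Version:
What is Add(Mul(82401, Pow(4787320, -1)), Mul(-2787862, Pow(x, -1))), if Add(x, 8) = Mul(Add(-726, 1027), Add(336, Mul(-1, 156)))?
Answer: Rational(-115016583473, 2235678440) ≈ -51.446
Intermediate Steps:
x = 54172 (x = Add(-8, Mul(Add(-726, 1027), Add(336, Mul(-1, 156)))) = Add(-8, Mul(301, Add(336, -156))) = Add(-8, Mul(301, 180)) = Add(-8, 54180) = 54172)
Add(Mul(82401, Pow(4787320, -1)), Mul(-2787862, Pow(x, -1))) = Add(Mul(82401, Pow(4787320, -1)), Mul(-2787862, Pow(54172, -1))) = Add(Mul(82401, Rational(1, 4787320)), Mul(-2787862, Rational(1, 54172))) = Add(Rational(82401, 4787320), Rational(-1393931, 27086)) = Rational(-115016583473, 2235678440)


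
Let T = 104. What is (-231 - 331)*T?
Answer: -58448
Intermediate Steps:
(-231 - 331)*T = (-231 - 331)*104 = -562*104 = -58448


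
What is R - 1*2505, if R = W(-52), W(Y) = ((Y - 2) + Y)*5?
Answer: -3035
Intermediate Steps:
W(Y) = -10 + 10*Y (W(Y) = ((-2 + Y) + Y)*5 = (-2 + 2*Y)*5 = -10 + 10*Y)
R = -530 (R = -10 + 10*(-52) = -10 - 520 = -530)
R - 1*2505 = -530 - 1*2505 = -530 - 2505 = -3035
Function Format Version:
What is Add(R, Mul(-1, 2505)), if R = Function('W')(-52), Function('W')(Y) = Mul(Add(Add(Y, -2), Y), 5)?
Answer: -3035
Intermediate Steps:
Function('W')(Y) = Add(-10, Mul(10, Y)) (Function('W')(Y) = Mul(Add(Add(-2, Y), Y), 5) = Mul(Add(-2, Mul(2, Y)), 5) = Add(-10, Mul(10, Y)))
R = -530 (R = Add(-10, Mul(10, -52)) = Add(-10, -520) = -530)
Add(R, Mul(-1, 2505)) = Add(-530, Mul(-1, 2505)) = Add(-530, -2505) = -3035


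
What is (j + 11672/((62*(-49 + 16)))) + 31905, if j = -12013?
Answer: 20343680/1023 ≈ 19886.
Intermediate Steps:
(j + 11672/((62*(-49 + 16)))) + 31905 = (-12013 + 11672/((62*(-49 + 16)))) + 31905 = (-12013 + 11672/((62*(-33)))) + 31905 = (-12013 + 11672/(-2046)) + 31905 = (-12013 + 11672*(-1/2046)) + 31905 = (-12013 - 5836/1023) + 31905 = -12295135/1023 + 31905 = 20343680/1023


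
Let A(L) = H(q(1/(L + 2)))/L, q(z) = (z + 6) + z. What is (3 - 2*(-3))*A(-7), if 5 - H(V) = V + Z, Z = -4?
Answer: -153/35 ≈ -4.3714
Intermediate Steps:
q(z) = 6 + 2*z (q(z) = (6 + z) + z = 6 + 2*z)
H(V) = 9 - V (H(V) = 5 - (V - 4) = 5 - (-4 + V) = 5 + (4 - V) = 9 - V)
A(L) = (3 - 2/(2 + L))/L (A(L) = (9 - (6 + 2/(L + 2)))/L = (9 - (6 + 2/(2 + L)))/L = (9 + (-6 - 2/(2 + L)))/L = (3 - 2/(2 + L))/L)
(3 - 2*(-3))*A(-7) = (3 - 2*(-3))*((4 + 3*(-7))/((-7)*(2 - 7))) = (3 + 6)*(-⅐*(4 - 21)/(-5)) = 9*(-⅐*(-⅕)*(-17)) = 9*(-17/35) = -153/35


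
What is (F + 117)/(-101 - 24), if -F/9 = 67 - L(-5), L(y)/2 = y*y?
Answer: 36/125 ≈ 0.28800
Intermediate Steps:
L(y) = 2*y² (L(y) = 2*(y*y) = 2*y²)
F = -153 (F = -9*(67 - 2*(-5)²) = -9*(67 - 2*25) = -9*(67 - 1*50) = -9*(67 - 50) = -9*17 = -153)
(F + 117)/(-101 - 24) = (-153 + 117)/(-101 - 24) = -36/(-125) = -1/125*(-36) = 36/125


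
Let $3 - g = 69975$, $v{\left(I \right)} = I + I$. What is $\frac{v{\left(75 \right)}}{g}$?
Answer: $- \frac{25}{11662} \approx -0.0021437$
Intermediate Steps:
$v{\left(I \right)} = 2 I$
$g = -69972$ ($g = 3 - 69975 = -69972$)
$\frac{v{\left(75 \right)}}{g} = \frac{2 \cdot 75}{-69972} = 150 \left(- \frac{1}{69972}\right) = - \frac{25}{11662}$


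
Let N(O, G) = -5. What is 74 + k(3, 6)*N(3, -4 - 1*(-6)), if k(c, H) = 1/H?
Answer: 439/6 ≈ 73.167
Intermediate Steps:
74 + k(3, 6)*N(3, -4 - 1*(-6)) = 74 - 5/6 = 74 + (⅙)*(-5) = 74 - ⅚ = 439/6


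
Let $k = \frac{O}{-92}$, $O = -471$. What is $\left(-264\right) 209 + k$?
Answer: $- \frac{5075721}{92} \approx -55171.0$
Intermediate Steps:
$k = \frac{471}{92}$ ($k = - \frac{471}{-92} = \left(-471\right) \left(- \frac{1}{92}\right) = \frac{471}{92} \approx 5.1196$)
$\left(-264\right) 209 + k = \left(-264\right) 209 + \frac{471}{92} = -55176 + \frac{471}{92} = - \frac{5075721}{92}$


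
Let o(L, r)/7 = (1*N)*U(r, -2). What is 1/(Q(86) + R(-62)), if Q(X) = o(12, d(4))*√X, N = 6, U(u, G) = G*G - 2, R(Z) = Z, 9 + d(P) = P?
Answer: 31/301486 + 21*√86/150743 ≈ 0.0013947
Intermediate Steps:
d(P) = -9 + P
U(u, G) = -2 + G² (U(u, G) = G² - 2 = -2 + G²)
o(L, r) = 84 (o(L, r) = 7*((1*6)*(-2 + (-2)²)) = 7*(6*(-2 + 4)) = 7*(6*2) = 7*12 = 84)
Q(X) = 84*√X
1/(Q(86) + R(-62)) = 1/(84*√86 - 62) = 1/(-62 + 84*√86)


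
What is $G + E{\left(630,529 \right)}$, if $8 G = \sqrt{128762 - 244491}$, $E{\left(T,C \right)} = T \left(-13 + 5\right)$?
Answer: $-5040 + \frac{i \sqrt{115729}}{8} \approx -5040.0 + 42.524 i$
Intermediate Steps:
$E{\left(T,C \right)} = - 8 T$ ($E{\left(T,C \right)} = T \left(-8\right) = - 8 T$)
$G = \frac{i \sqrt{115729}}{8}$ ($G = \frac{\sqrt{128762 - 244491}}{8} = \frac{\sqrt{-115729}}{8} = \frac{i \sqrt{115729}}{8} \approx 42.524 i$)
$G + E{\left(630,529 \right)} = \frac{i \sqrt{115729}}{8} - 5040 = -5040 + \frac{i \sqrt{115729}}{8}$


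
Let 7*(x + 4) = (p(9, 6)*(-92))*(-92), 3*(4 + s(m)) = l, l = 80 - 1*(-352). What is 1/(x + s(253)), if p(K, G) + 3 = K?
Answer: 7/51736 ≈ 0.00013530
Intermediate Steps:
l = 432 (l = 80 + 352 = 432)
s(m) = 140 (s(m) = -4 + (1/3)*432 = -4 + 144 = 140)
p(K, G) = -3 + K
x = 50756/7 (x = -4 + (((-3 + 9)*(-92))*(-92))/7 = -4 + ((6*(-92))*(-92))/7 = -4 + (-552*(-92))/7 = -4 + (1/7)*50784 = -4 + 50784/7 = 50756/7 ≈ 7250.9)
1/(x + s(253)) = 1/(50756/7 + 140) = 1/(51736/7) = 7/51736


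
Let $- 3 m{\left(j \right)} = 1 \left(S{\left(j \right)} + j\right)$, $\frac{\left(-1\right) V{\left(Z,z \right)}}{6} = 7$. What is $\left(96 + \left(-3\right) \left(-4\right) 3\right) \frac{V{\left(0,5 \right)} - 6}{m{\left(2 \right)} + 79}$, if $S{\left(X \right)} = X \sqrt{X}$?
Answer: $- \frac{4466880}{55217} - \frac{38016 \sqrt{2}}{55217} \approx -81.87$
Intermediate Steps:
$V{\left(Z,z \right)} = -42$ ($V{\left(Z,z \right)} = \left(-6\right) 7 = -42$)
$S{\left(X \right)} = X^{\frac{3}{2}}$
$m{\left(j \right)} = - \frac{j}{3} - \frac{j^{\frac{3}{2}}}{3}$ ($m{\left(j \right)} = - \frac{1 \left(j^{\frac{3}{2}} + j\right)}{3} = - \frac{1 \left(j + j^{\frac{3}{2}}\right)}{3} = - \frac{j + j^{\frac{3}{2}}}{3} = - \frac{j}{3} - \frac{j^{\frac{3}{2}}}{3}$)
$\left(96 + \left(-3\right) \left(-4\right) 3\right) \frac{V{\left(0,5 \right)} - 6}{m{\left(2 \right)} + 79} = \left(96 + \left(-3\right) \left(-4\right) 3\right) \frac{-42 - 6}{\left(\left(- \frac{1}{3}\right) 2 - \frac{2^{\frac{3}{2}}}{3}\right) + 79} = \left(96 + 12 \cdot 3\right) \left(- \frac{48}{\left(- \frac{2}{3} - \frac{2 \sqrt{2}}{3}\right) + 79}\right) = \left(96 + 36\right) \left(- \frac{48}{\left(- \frac{2}{3} - \frac{2 \sqrt{2}}{3}\right) + 79}\right) = 132 \left(- \frac{48}{\frac{235}{3} - \frac{2 \sqrt{2}}{3}}\right) = - \frac{6336}{\frac{235}{3} - \frac{2 \sqrt{2}}{3}}$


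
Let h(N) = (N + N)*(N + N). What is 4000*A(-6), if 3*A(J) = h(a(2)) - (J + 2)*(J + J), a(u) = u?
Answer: -128000/3 ≈ -42667.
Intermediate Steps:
h(N) = 4*N² (h(N) = (2*N)*(2*N) = 4*N²)
A(J) = 16/3 - 2*J*(2 + J)/3 (A(J) = (4*2² - (J + 2)*(J + J))/3 = (4*4 - (2 + J)*2*J)/3 = (16 - 2*J*(2 + J))/3 = 16/3 - 2*J*(2 + J)/3)
4000*A(-6) = 4000*(16/3 - 4/3*(-6) - ⅔*(-6)²) = 4000*(16/3 + 8 - ⅔*36) = 4000*(16/3 + 8 - 24) = 4000*(-32/3) = -128000/3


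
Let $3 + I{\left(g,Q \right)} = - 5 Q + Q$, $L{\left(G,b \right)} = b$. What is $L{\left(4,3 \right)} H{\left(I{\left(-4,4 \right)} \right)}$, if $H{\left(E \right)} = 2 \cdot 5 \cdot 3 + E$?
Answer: $33$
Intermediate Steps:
$I{\left(g,Q \right)} = -3 - 4 Q$ ($I{\left(g,Q \right)} = -3 + \left(- 5 Q + Q\right) = -3 - 4 Q$)
$H{\left(E \right)} = 30 + E$ ($H{\left(E \right)} = 2 \cdot 15 + E = 30 + E$)
$L{\left(4,3 \right)} H{\left(I{\left(-4,4 \right)} \right)} = 3 \left(30 - 19\right) = 3 \cdot 11 = 33$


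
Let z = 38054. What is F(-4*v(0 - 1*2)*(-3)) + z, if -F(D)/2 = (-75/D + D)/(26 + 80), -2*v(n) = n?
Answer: 8067425/212 ≈ 38054.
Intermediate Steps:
v(n) = -n/2
F(D) = -D/53 + 75/(53*D) (F(D) = -2*(-75/D + D)/(26 + 80) = -2*(D - 75/D)/106 = -2*(-75/(106*D) + D/106) = -D/53 + 75/(53*D))
F(-4*v(0 - 1*2)*(-3)) + z = (75 - (-(-2)*(0 - 1*2)*(-3))²)/(53*((-(-2)*(0 - 1*2)*(-3)))) + 38054 = (75 - (-(-2)*(0 - 2)*(-3))²)/(53*((-(-2)*(0 - 2)*(-3)))) + 38054 = (75 - (-(-2)*(-2)*(-3))²)/(53*((-(-2)*(-2)*(-3)))) + 38054 = (75 - (-4*1*(-3))²)/(53*((-4*1*(-3)))) + 38054 = (75 - (-4*(-3))²)/(53*((-4*(-3)))) + 38054 = (1/53)*(75 - 1*12²)/12 + 38054 = (1/53)*(1/12)*(75 - 1*144) + 38054 = (1/53)*(1/12)*(75 - 144) + 38054 = (1/53)*(1/12)*(-69) + 38054 = -23/212 + 38054 = 8067425/212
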